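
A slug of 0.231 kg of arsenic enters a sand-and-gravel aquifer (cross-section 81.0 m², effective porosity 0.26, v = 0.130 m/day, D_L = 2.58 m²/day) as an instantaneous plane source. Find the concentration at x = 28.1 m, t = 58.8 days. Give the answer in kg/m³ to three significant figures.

For an instantaneous plane source, C(x,t) = M/(n_e·A·√(4πDt)) · exp(−(x−vt)²/(4Dt)), with n_e·A the pore (flow) area.
Plume center vt = 0.130 × 58.8 = 7.644 m, so the well at 28.1 m is 20.456 m downgradient of the peak.
√(4πDt) = 43.66 m, giving peak height M/(n_e·A·√(4πDt)) = 0.231/(0.26 × 81.0 × 43.66) = 0.0002512 kg/m³.
(x−vt)²/(4Dt) = (20.456)²/(4 × 2.58 × 58.8) = 0.6896; exp(−0.6896) = 0.5018.
C = 0.0002512 × 0.5018 = 0.000126 kg/m³.

0.000126 kg/m³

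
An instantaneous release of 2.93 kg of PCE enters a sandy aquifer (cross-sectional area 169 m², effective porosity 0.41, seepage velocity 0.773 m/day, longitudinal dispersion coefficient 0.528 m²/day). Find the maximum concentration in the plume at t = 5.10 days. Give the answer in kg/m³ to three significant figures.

The peak of an instantaneous 1D plume sits at x = vt; there the Gaussian factor is 1 and C_max = M/(n_e·A·√(4πDt)), where n_e·A is the pore area the mass is dissolved in.
√(4πDt) = √(4π × 0.528 × 5.10) = 5.817 m, so C_max = 2.93/(0.41 × 169 × 5.817) = 0.00727 kg/m³.

0.00727 kg/m³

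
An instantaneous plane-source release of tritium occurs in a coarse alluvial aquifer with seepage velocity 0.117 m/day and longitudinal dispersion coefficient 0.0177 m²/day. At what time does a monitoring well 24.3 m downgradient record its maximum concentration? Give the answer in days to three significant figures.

For the 1D instantaneous-source solution, setting ∂C/∂t = 0 at fixed x gives v²t² + 2Dt − x² = 0, so t = (√(D² + v²x²) − D)/v².
√(D² + v²x²) = √(0.0177² + 0.117² × 24.3²) = 2.843; v² = 0.013689.
t = (2.843 − 0.0177)/0.013689 = 206 days (vs. the pure-advection estimate x/v = 208 d).

206 days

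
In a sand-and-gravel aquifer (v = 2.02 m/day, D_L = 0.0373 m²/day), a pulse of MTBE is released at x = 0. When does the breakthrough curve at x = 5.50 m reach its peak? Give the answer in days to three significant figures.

For the 1D instantaneous-source solution, setting ∂C/∂t = 0 at fixed x gives v²t² + 2Dt − x² = 0, so t = (√(D² + v²x²) − D)/v².
√(D² + v²x²) = √(0.0373² + 2.02² × 5.50²) = 11.11; v² = 4.0804.
t = (11.11 − 0.0373)/4.0804 = 2.71 days (vs. the pure-advection estimate x/v = 2.72 d).

2.71 days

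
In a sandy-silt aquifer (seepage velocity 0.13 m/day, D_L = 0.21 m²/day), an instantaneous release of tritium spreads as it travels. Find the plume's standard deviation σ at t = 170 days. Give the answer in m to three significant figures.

Dispersive spreading gives a Gaussian with σ² = 2Dt; advection only shifts the center.
σ = √(2 × 0.21 × 170) = 8.45 m.

8.45 m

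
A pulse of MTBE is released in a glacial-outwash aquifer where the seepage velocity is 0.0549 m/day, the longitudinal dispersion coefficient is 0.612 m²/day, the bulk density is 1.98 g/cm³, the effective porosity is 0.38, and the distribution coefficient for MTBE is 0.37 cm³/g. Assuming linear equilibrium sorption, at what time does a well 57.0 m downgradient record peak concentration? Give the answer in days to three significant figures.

2500 days

Retardation factor R = 1 + ρ_b·K_d/n = 1 + 1.98 × 0.37/0.38 = 2.928.
Sorption retards both mechanisms: v_R = v/R = 0.01875 m/day, D_R = D/R = 0.2090 m²/day.
Peak time from v_R²t² + 2D_R t − x² = 0: t = (√(D_R² + v_R²x²) − D_R)/v_R².
√(D_R² + v_R²x²) = √(0.2090² + 0.01875² × 57.0²) = 1.089; v_R² = 0.0003516.
t = (1.089 − 0.2090)/0.0003516 = 2500 days.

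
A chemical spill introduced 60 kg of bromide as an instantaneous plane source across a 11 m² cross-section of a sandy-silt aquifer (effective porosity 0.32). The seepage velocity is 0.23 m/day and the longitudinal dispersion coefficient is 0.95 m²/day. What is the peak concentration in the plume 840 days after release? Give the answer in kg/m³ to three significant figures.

The peak of an instantaneous 1D plume sits at x = vt; there the Gaussian factor is 1 and C_max = M/(n_e·A·√(4πDt)), where n_e·A is the pore area the mass is dissolved in.
√(4πDt) = √(4π × 0.95 × 840) = 100.1 m, so C_max = 60/(0.32 × 11 × 100.1) = 0.170 kg/m³.

0.170 kg/m³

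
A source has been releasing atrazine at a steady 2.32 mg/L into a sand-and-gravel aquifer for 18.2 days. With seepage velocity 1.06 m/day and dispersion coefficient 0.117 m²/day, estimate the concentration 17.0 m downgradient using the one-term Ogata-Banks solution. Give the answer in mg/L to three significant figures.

For a continuous step input, C/C₀ ≈ ½·erfc((x−vt)/(2√(Dt))).
vt = 1.06 × 18.2 = 19.292 m and 2√(Dt) = 2√(0.117 × 18.2) = 2.918 m.
Argument (x−vt)/(2√(Dt)) = (17.0 − 19.292)/2.918 = -0.7855; ½·erfc(-0.7855) = 0.8667.
C = 2.32 × 0.8667 = 2.01 mg/L.

2.01 mg/L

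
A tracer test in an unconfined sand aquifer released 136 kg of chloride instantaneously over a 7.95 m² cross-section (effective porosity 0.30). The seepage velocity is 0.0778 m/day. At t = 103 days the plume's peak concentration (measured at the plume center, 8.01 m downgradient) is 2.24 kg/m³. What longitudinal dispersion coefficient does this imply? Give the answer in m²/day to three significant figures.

At the plume center C_max = M/(n_e·A·√(4πDt)), so D = M²/(4πt·(n_e·A·C_max)²).
n_e·A·C_max = 0.30 × 7.95 × 2.24 = 5.342 kg/m.
D = 136²/(4π × 103 × 5.342²) = 0.501 m²/day.

0.501 m²/day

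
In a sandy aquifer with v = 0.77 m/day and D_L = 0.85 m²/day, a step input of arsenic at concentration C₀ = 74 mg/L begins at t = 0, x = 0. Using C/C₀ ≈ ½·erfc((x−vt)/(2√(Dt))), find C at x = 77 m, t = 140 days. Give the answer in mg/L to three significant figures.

72.3 mg/L

For a continuous step input, C/C₀ ≈ ½·erfc((x−vt)/(2√(Dt))).
vt = 0.77 × 140 = 107.8 m and 2√(Dt) = 2√(0.85 × 140) = 21.82 m.
Argument (x−vt)/(2√(Dt)) = (77 − 107.8)/21.82 = -1.412; ½·erfc(-1.412) = 0.9771.
C = 74 × 0.9771 = 72.3 mg/L.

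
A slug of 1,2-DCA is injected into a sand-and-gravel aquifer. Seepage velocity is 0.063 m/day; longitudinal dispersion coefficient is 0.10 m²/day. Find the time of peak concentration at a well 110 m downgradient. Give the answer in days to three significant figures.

For the 1D instantaneous-source solution, setting ∂C/∂t = 0 at fixed x gives v²t² + 2Dt − x² = 0, so t = (√(D² + v²x²) − D)/v².
√(D² + v²x²) = √(0.10² + 0.063² × 110²) = 6.931; v² = 0.003969.
t = (6.931 − 0.10)/0.003969 = 1720 days (vs. the pure-advection estimate x/v = 1750 d).

1720 days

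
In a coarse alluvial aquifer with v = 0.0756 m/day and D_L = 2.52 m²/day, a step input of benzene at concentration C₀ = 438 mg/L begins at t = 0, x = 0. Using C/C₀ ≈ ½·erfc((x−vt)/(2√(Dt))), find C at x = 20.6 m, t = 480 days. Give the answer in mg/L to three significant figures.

For a continuous step input, C/C₀ ≈ ½·erfc((x−vt)/(2√(Dt))).
vt = 0.0756 × 480 = 36.288 m and 2√(Dt) = 2√(2.52 × 480) = 69.56 m.
Argument (x−vt)/(2√(Dt)) = (20.6 − 36.288)/69.56 = -0.2255; ½·erfc(-0.2255) = 0.6251.
C = 438 × 0.6251 = 274 mg/L.

274 mg/L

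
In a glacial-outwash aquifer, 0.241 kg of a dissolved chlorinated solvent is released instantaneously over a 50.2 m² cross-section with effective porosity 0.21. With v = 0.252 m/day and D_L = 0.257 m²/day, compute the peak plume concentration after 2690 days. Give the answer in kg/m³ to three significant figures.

0.000245 kg/m³

The peak of an instantaneous 1D plume sits at x = vt; there the Gaussian factor is 1 and C_max = M/(n_e·A·√(4πDt)), where n_e·A is the pore area the mass is dissolved in.
√(4πDt) = √(4π × 0.257 × 2690) = 93.21 m, so C_max = 0.241/(0.21 × 50.2 × 93.21) = 0.000245 kg/m³.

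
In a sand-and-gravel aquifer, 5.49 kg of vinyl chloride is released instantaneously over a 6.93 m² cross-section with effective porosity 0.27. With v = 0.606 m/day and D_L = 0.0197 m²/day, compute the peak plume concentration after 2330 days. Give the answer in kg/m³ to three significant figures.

The peak of an instantaneous 1D plume sits at x = vt; there the Gaussian factor is 1 and C_max = M/(n_e·A·√(4πDt)), where n_e·A is the pore area the mass is dissolved in.
√(4πDt) = √(4π × 0.0197 × 2330) = 24.02 m, so C_max = 5.49/(0.27 × 6.93 × 24.02) = 0.122 kg/m³.

0.122 kg/m³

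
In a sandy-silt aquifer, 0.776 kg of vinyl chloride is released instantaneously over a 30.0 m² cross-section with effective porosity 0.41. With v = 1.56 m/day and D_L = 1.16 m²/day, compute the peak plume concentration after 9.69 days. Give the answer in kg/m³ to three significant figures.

The peak of an instantaneous 1D plume sits at x = vt; there the Gaussian factor is 1 and C_max = M/(n_e·A·√(4πDt)), where n_e·A is the pore area the mass is dissolved in.
√(4πDt) = √(4π × 1.16 × 9.69) = 11.88 m, so C_max = 0.776/(0.41 × 30.0 × 11.88) = 0.00531 kg/m³.

0.00531 kg/m³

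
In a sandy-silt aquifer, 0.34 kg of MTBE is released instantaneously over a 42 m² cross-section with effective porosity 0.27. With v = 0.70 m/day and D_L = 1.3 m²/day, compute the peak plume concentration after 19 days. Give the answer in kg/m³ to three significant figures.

0.00170 kg/m³

The peak of an instantaneous 1D plume sits at x = vt; there the Gaussian factor is 1 and C_max = M/(n_e·A·√(4πDt)), where n_e·A is the pore area the mass is dissolved in.
√(4πDt) = √(4π × 1.3 × 19) = 17.62 m, so C_max = 0.34/(0.27 × 42 × 17.62) = 0.00170 kg/m³.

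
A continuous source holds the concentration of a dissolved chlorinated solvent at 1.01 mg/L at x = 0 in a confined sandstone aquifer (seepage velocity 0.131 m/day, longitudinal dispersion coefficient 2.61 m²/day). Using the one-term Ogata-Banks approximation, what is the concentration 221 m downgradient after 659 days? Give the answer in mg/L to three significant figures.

0.0109 mg/L

For a continuous step input, C/C₀ ≈ ½·erfc((x−vt)/(2√(Dt))).
vt = 0.131 × 659 = 86.329 m and 2√(Dt) = 2√(2.61 × 659) = 82.95 m.
Argument (x−vt)/(2√(Dt)) = (221 − 86.329)/82.95 = 1.624; ½·erfc(1.624) = 0.01082.
C = 1.01 × 0.01082 = 0.0109 mg/L.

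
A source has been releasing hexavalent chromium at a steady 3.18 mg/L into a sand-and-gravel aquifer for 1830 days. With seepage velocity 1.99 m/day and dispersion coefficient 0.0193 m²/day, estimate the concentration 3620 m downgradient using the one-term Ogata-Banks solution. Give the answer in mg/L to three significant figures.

3.16 mg/L

For a continuous step input, C/C₀ ≈ ½·erfc((x−vt)/(2√(Dt))).
vt = 1.99 × 1830 = 3641.7 m and 2√(Dt) = 2√(0.0193 × 1830) = 11.89 m.
Argument (x−vt)/(2√(Dt)) = (3620 − 3641.7)/11.89 = -1.825; ½·erfc(-1.825) = 0.9951.
C = 3.18 × 0.9951 = 3.16 mg/L.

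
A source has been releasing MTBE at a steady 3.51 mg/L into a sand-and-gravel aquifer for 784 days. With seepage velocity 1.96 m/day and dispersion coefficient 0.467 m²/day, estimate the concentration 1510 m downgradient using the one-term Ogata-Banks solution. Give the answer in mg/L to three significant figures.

2.94 mg/L

For a continuous step input, C/C₀ ≈ ½·erfc((x−vt)/(2√(Dt))).
vt = 1.96 × 784 = 1536.64 m and 2√(Dt) = 2√(0.467 × 784) = 38.27 m.
Argument (x−vt)/(2√(Dt)) = (1510 − 1536.64)/38.27 = -0.6961; ½·erfc(-0.6961) = 0.8375.
C = 3.51 × 0.8375 = 2.94 mg/L.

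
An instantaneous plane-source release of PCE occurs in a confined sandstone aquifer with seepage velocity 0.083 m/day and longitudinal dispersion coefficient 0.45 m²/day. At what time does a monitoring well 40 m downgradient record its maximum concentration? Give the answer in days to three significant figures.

421 days

For the 1D instantaneous-source solution, setting ∂C/∂t = 0 at fixed x gives v²t² + 2Dt − x² = 0, so t = (√(D² + v²x²) − D)/v².
√(D² + v²x²) = √(0.45² + 0.083² × 40²) = 3.350; v² = 0.006889.
t = (3.350 − 0.45)/0.006889 = 421 days (vs. the pure-advection estimate x/v = 482 d).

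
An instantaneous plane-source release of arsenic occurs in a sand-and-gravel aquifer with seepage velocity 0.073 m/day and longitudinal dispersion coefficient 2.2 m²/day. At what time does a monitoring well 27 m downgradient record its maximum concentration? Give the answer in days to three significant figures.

For the 1D instantaneous-source solution, setting ∂C/∂t = 0 at fixed x gives v²t² + 2Dt − x² = 0, so t = (√(D² + v²x²) − D)/v².
√(D² + v²x²) = √(2.2² + 0.073² × 27²) = 2.954; v² = 0.005329.
t = (2.954 − 2.2)/0.005329 = 141 days (vs. the pure-advection estimate x/v = 370 d).

141 days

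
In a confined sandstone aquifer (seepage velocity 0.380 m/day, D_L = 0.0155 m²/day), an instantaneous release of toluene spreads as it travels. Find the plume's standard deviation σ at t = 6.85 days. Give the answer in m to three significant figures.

0.461 m

Dispersive spreading gives a Gaussian with σ² = 2Dt; advection only shifts the center.
σ = √(2 × 0.0155 × 6.85) = 0.461 m.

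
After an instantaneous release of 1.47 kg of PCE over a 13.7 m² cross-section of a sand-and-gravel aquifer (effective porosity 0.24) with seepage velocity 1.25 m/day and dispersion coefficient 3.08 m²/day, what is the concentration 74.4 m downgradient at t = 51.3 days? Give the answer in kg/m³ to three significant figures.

0.00849 kg/m³

For an instantaneous plane source, C(x,t) = M/(n_e·A·√(4πDt)) · exp(−(x−vt)²/(4Dt)), with n_e·A the pore (flow) area.
Plume center vt = 1.25 × 51.3 = 64.125 m, so the well at 74.4 m is 10.275 m downgradient of the peak.
√(4πDt) = 44.56 m, giving peak height M/(n_e·A·√(4πDt)) = 1.47/(0.24 × 13.7 × 44.56) = 0.01003 kg/m³.
(x−vt)²/(4Dt) = (10.275)²/(4 × 3.08 × 51.3) = 0.1670; exp(−0.1670) = 0.8462.
C = 0.01003 × 0.8462 = 0.00849 kg/m³.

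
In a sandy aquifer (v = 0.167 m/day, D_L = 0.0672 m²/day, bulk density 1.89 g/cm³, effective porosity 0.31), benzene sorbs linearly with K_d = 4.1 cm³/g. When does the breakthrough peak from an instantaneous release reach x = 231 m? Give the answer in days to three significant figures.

Retardation factor R = 1 + ρ_b·K_d/n = 1 + 1.89 × 4.1/0.31 = 26.00.
Sorption retards both mechanisms: v_R = v/R = 0.006423 m/day, D_R = D/R = 0.002585 m²/day.
Peak time from v_R²t² + 2D_R t − x² = 0: t = (√(D_R² + v_R²x²) − D_R)/v_R².
√(D_R² + v_R²x²) = √(0.002585² + 0.006423² × 231²) = 1.484; v_R² = 4.125e-05.
t = (1.484 − 0.002585)/4.125e-05 = 35900 days.

35900 days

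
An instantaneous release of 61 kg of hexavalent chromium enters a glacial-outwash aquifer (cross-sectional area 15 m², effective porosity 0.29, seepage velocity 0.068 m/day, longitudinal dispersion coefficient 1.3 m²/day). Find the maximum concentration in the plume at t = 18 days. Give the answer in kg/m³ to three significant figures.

0.818 kg/m³

The peak of an instantaneous 1D plume sits at x = vt; there the Gaussian factor is 1 and C_max = M/(n_e·A·√(4πDt)), where n_e·A is the pore area the mass is dissolved in.
√(4πDt) = √(4π × 1.3 × 18) = 17.15 m, so C_max = 61/(0.29 × 15 × 17.15) = 0.818 kg/m³.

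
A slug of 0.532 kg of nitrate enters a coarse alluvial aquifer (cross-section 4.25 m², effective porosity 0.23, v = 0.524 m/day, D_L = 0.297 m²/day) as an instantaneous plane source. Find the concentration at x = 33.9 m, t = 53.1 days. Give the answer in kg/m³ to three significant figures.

0.0215 kg/m³

For an instantaneous plane source, C(x,t) = M/(n_e·A·√(4πDt)) · exp(−(x−vt)²/(4Dt)), with n_e·A the pore (flow) area.
Plume center vt = 0.524 × 53.1 = 27.8244 m, so the well at 33.9 m is 6.0756 m downgradient of the peak.
√(4πDt) = 14.08 m, giving peak height M/(n_e·A·√(4πDt)) = 0.532/(0.23 × 4.25 × 14.08) = 0.03865 kg/m³.
(x−vt)²/(4Dt) = (6.0756)²/(4 × 0.297 × 53.1) = 0.5852; exp(−0.5852) = 0.5570.
C = 0.03865 × 0.5570 = 0.0215 kg/m³.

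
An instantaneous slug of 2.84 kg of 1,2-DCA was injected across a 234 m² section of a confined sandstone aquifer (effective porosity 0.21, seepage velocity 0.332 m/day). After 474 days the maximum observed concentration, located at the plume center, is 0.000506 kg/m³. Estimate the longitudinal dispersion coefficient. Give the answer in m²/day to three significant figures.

2.19 m²/day

At the plume center C_max = M/(n_e·A·√(4πDt)), so D = M²/(4πt·(n_e·A·C_max)²).
n_e·A·C_max = 0.21 × 234 × 0.000506 = 0.02486 kg/m.
D = 2.84²/(4π × 474 × 0.02486²) = 2.19 m²/day.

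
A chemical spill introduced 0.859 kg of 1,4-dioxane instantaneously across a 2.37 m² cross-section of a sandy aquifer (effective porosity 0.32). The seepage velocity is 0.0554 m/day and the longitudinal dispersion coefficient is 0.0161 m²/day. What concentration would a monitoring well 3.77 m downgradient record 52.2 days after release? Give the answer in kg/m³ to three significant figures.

For an instantaneous plane source, C(x,t) = M/(n_e·A·√(4πDt)) · exp(−(x−vt)²/(4Dt)), with n_e·A the pore (flow) area.
Plume center vt = 0.0554 × 52.2 = 2.89188 m, so the well at 3.77 m is 0.87812 m downgradient of the peak.
√(4πDt) = 3.250 m, giving peak height M/(n_e·A·√(4πDt)) = 0.859/(0.32 × 2.37 × 3.250) = 0.3485 kg/m³.
(x−vt)²/(4Dt) = (0.87812)²/(4 × 0.0161 × 52.2) = 0.2294; exp(−0.2294) = 0.7950.
C = 0.3485 × 0.7950 = 0.277 kg/m³.

0.277 kg/m³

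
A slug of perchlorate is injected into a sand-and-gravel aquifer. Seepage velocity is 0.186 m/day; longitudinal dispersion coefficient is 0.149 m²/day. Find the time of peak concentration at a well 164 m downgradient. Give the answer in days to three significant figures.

877 days

For the 1D instantaneous-source solution, setting ∂C/∂t = 0 at fixed x gives v²t² + 2Dt − x² = 0, so t = (√(D² + v²x²) − D)/v².
√(D² + v²x²) = √(0.149² + 0.186² × 164²) = 30.50; v² = 0.034596.
t = (30.50 − 0.149)/0.034596 = 877 days (vs. the pure-advection estimate x/v = 882 d).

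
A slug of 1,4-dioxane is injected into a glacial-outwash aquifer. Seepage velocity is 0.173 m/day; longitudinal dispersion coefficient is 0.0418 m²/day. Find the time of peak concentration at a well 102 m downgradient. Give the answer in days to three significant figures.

588 days

For the 1D instantaneous-source solution, setting ∂C/∂t = 0 at fixed x gives v²t² + 2Dt − x² = 0, so t = (√(D² + v²x²) − D)/v².
√(D² + v²x²) = √(0.0418² + 0.173² × 102²) = 17.65; v² = 0.029929.
t = (17.65 − 0.0418)/0.029929 = 588 days (vs. the pure-advection estimate x/v = 590 d).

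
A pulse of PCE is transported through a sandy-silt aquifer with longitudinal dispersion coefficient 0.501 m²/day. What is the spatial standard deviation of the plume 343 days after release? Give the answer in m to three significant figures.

Dispersive spreading gives a Gaussian with σ² = 2Dt; advection only shifts the center.
σ = √(2 × 0.501 × 343) = 18.5 m.

18.5 m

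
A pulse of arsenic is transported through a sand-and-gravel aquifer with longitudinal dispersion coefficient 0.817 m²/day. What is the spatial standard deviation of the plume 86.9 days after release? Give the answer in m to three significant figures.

Dispersive spreading gives a Gaussian with σ² = 2Dt; advection only shifts the center.
σ = √(2 × 0.817 × 86.9) = 11.9 m.

11.9 m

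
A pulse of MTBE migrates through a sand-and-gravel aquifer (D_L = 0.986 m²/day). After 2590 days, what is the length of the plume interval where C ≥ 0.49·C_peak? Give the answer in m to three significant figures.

The plume is Gaussian with σ = √(2Dt) = √(2 × 0.986 × 2590) = 71.47 m.
C/C_peak = exp(−Δx²/(2σ²)) = 0.49 ⇒ Δx = σ·√(−2 ln 0.49) = 71.47 × 1.194 = 85.34 m.
Width = 2Δx = 171 m.

171 m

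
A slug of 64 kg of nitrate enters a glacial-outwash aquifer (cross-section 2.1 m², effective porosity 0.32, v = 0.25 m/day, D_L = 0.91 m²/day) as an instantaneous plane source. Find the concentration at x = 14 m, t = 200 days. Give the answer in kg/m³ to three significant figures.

For an instantaneous plane source, C(x,t) = M/(n_e·A·√(4πDt)) · exp(−(x−vt)²/(4Dt)), with n_e·A the pore (flow) area.
Plume center vt = 0.25 × 200 = 50 m, so the well at 14 m is 36 m upgradient of the peak.
√(4πDt) = 47.82 m, giving peak height M/(n_e·A·√(4πDt)) = 64/(0.32 × 2.1 × 47.82) = 1.992 kg/m³.
(x−vt)²/(4Dt) = (-36)²/(4 × 0.91 × 200) = 1.780; exp(−1.780) = 0.1686.
C = 1.992 × 0.1686 = 0.336 kg/m³.

0.336 kg/m³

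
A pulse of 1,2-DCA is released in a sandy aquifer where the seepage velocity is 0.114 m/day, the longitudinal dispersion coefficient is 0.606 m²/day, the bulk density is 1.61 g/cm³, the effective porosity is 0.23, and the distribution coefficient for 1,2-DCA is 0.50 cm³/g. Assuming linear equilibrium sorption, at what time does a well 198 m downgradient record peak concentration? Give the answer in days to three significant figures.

Retardation factor R = 1 + ρ_b·K_d/n = 1 + 1.61 × 0.50/0.23 = 4.500.
Sorption retards both mechanisms: v_R = v/R = 0.02533 m/day, D_R = D/R = 0.1347 m²/day.
Peak time from v_R²t² + 2D_R t − x² = 0: t = (√(D_R² + v_R²x²) − D_R)/v_R².
√(D_R² + v_R²x²) = √(0.1347² + 0.02533² × 198²) = 5.017; v_R² = 0.0006416.
t = (5.017 − 0.1347)/0.0006416 = 7610 days.

7610 days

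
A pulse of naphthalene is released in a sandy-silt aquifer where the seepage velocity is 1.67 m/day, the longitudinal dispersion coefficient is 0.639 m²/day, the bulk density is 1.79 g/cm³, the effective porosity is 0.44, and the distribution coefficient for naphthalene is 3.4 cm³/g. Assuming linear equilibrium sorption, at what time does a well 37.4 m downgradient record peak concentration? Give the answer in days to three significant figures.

329 days

Retardation factor R = 1 + ρ_b·K_d/n = 1 + 1.79 × 3.4/0.44 = 14.83.
Sorption retards both mechanisms: v_R = v/R = 0.1126 m/day, D_R = D/R = 0.04309 m²/day.
Peak time from v_R²t² + 2D_R t − x² = 0: t = (√(D_R² + v_R²x²) − D_R)/v_R².
√(D_R² + v_R²x²) = √(0.04309² + 0.1126² × 37.4²) = 4.211; v_R² = 0.01268.
t = (4.211 − 0.04309)/0.01268 = 329 days.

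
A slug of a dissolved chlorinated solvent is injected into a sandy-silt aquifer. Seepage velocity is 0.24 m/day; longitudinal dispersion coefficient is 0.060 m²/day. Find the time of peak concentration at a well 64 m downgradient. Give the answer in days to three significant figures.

For the 1D instantaneous-source solution, setting ∂C/∂t = 0 at fixed x gives v²t² + 2Dt − x² = 0, so t = (√(D² + v²x²) − D)/v².
√(D² + v²x²) = √(0.060² + 0.24² × 64²) = 15.36; v² = 0.0576.
t = (15.36 − 0.060)/0.0576 = 266 days (vs. the pure-advection estimate x/v = 267 d).

266 days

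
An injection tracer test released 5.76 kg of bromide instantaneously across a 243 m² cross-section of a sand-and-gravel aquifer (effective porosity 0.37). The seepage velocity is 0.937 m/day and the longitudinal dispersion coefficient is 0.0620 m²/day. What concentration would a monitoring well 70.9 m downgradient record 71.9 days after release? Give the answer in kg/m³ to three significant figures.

For an instantaneous plane source, C(x,t) = M/(n_e·A·√(4πDt)) · exp(−(x−vt)²/(4Dt)), with n_e·A the pore (flow) area.
Plume center vt = 0.937 × 71.9 = 67.3703 m, so the well at 70.9 m is 3.5297 m downgradient of the peak.
√(4πDt) = 7.485 m, giving peak height M/(n_e·A·√(4πDt)) = 5.76/(0.37 × 243 × 7.485) = 0.008559 kg/m³.
(x−vt)²/(4Dt) = (3.5297)²/(4 × 0.0620 × 71.9) = 0.6987; exp(−0.6987) = 0.4972.
C = 0.008559 × 0.4972 = 0.00426 kg/m³.

0.00426 kg/m³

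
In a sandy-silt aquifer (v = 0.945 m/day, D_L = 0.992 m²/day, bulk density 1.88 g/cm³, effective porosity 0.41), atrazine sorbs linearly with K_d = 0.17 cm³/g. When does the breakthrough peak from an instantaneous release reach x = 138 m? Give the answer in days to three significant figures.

258 days

Retardation factor R = 1 + ρ_b·K_d/n = 1 + 1.88 × 0.17/0.41 = 1.780.
Sorption retards both mechanisms: v_R = v/R = 0.5309 m/day, D_R = D/R = 0.5573 m²/day.
Peak time from v_R²t² + 2D_R t − x² = 0: t = (√(D_R² + v_R²x²) − D_R)/v_R².
√(D_R² + v_R²x²) = √(0.5573² + 0.5309² × 138²) = 73.27; v_R² = 0.2819.
t = (73.27 − 0.5573)/0.2819 = 258 days.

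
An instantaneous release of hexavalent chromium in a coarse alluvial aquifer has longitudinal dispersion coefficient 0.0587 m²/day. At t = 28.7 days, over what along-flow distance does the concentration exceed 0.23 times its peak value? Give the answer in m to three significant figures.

6.29 m

The plume is Gaussian with σ = √(2Dt) = √(2 × 0.0587 × 28.7) = 1.836 m.
C/C_peak = exp(−Δx²/(2σ²)) = 0.23 ⇒ Δx = σ·√(−2 ln 0.23) = 1.836 × 1.714 = 3.147 m.
Width = 2Δx = 6.29 m.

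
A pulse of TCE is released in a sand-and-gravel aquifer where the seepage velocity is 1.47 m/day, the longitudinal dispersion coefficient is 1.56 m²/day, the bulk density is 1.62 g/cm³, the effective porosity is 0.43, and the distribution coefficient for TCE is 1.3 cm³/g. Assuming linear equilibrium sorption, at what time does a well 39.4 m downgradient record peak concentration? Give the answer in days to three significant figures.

Retardation factor R = 1 + ρ_b·K_d/n = 1 + 1.62 × 1.3/0.43 = 5.898.
Sorption retards both mechanisms: v_R = v/R = 0.2492 m/day, D_R = D/R = 0.2645 m²/day.
Peak time from v_R²t² + 2D_R t − x² = 0: t = (√(D_R² + v_R²x²) − D_R)/v_R².
√(D_R² + v_R²x²) = √(0.2645² + 0.2492² × 39.4²) = 9.822; v_R² = 0.06210.
t = (9.822 − 0.2645)/0.06210 = 154 days.

154 days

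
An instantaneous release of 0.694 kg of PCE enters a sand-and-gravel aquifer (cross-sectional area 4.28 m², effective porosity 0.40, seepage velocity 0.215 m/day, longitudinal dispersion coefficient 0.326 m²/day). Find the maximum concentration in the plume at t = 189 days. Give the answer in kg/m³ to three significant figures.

The peak of an instantaneous 1D plume sits at x = vt; there the Gaussian factor is 1 and C_max = M/(n_e·A·√(4πDt)), where n_e·A is the pore area the mass is dissolved in.
√(4πDt) = √(4π × 0.326 × 189) = 27.83 m, so C_max = 0.694/(0.40 × 4.28 × 27.83) = 0.0146 kg/m³.

0.0146 kg/m³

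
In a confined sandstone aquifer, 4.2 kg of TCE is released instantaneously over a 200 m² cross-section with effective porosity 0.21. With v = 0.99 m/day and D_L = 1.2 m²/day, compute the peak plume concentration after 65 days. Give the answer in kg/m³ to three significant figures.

0.00319 kg/m³

The peak of an instantaneous 1D plume sits at x = vt; there the Gaussian factor is 1 and C_max = M/(n_e·A·√(4πDt)), where n_e·A is the pore area the mass is dissolved in.
√(4πDt) = √(4π × 1.2 × 65) = 31.31 m, so C_max = 4.2/(0.21 × 200 × 31.31) = 0.00319 kg/m³.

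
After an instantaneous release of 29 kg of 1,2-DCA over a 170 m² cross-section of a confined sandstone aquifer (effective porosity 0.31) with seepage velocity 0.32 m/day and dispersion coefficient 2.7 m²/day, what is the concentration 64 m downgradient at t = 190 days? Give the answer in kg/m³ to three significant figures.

For an instantaneous plane source, C(x,t) = M/(n_e·A·√(4πDt)) · exp(−(x−vt)²/(4Dt)), with n_e·A the pore (flow) area.
Plume center vt = 0.32 × 190 = 60.8 m, so the well at 64 m is 3.2 m downgradient of the peak.
√(4πDt) = 80.29 m, giving peak height M/(n_e·A·√(4πDt)) = 29/(0.31 × 170 × 80.29) = 0.006854 kg/m³.
(x−vt)²/(4Dt) = (3.2)²/(4 × 2.7 × 190) = 0.004990; exp(−0.004990) = 0.9950.
C = 0.006854 × 0.9950 = 0.00682 kg/m³.

0.00682 kg/m³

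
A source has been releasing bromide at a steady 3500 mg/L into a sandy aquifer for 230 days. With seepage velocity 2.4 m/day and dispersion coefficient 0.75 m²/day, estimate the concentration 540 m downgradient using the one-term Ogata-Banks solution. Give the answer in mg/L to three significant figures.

For a continuous step input, C/C₀ ≈ ½·erfc((x−vt)/(2√(Dt))).
vt = 2.4 × 230 = 552 m and 2√(Dt) = 2√(0.75 × 230) = 26.27 m.
Argument (x−vt)/(2√(Dt)) = (540 − 552)/26.27 = -0.4568; ½·erfc(-0.4568) = 0.7409.
C = 3500 × 0.7409 = 2590 mg/L.

2590 mg/L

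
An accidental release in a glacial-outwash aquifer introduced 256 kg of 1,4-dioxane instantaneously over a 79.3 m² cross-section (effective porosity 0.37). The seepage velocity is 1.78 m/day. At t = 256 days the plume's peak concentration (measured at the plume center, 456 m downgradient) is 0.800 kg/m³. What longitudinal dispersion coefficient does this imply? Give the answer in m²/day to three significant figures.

0.0370 m²/day

At the plume center C_max = M/(n_e·A·√(4πDt)), so D = M²/(4πt·(n_e·A·C_max)²).
n_e·A·C_max = 0.37 × 79.3 × 0.800 = 23.47 kg/m.
D = 256²/(4π × 256 × 23.47²) = 0.0370 m²/day.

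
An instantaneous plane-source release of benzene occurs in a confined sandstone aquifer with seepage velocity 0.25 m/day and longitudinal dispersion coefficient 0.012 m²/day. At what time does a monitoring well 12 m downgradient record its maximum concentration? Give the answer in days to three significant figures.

For the 1D instantaneous-source solution, setting ∂C/∂t = 0 at fixed x gives v²t² + 2Dt − x² = 0, so t = (√(D² + v²x²) − D)/v².
√(D² + v²x²) = √(0.012² + 0.25² × 12²) = 3.000; v² = 0.0625.
t = (3.000 − 0.012)/0.0625 = 47.8 days (vs. the pure-advection estimate x/v = 48.0 d).

47.8 days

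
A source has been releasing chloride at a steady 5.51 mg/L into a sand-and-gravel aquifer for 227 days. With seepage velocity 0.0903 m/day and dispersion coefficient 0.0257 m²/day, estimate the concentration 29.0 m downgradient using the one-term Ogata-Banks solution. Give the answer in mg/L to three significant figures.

For a continuous step input, C/C₀ ≈ ½·erfc((x−vt)/(2√(Dt))).
vt = 0.0903 × 227 = 20.4981 m and 2√(Dt) = 2√(0.0257 × 227) = 4.831 m.
Argument (x−vt)/(2√(Dt)) = (29.0 − 20.4981)/4.831 = 1.760; ½·erfc(1.760) = 0.006405.
C = 5.51 × 0.006405 = 0.0353 mg/L.

0.0353 mg/L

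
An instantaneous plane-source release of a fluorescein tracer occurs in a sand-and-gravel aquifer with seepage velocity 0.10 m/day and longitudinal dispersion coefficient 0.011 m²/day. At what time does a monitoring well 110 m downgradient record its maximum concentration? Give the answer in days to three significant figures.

For the 1D instantaneous-source solution, setting ∂C/∂t = 0 at fixed x gives v²t² + 2Dt − x² = 0, so t = (√(D² + v²x²) − D)/v².
√(D² + v²x²) = √(0.011² + 0.10² × 110²) = 11.00; v² = 0.01.
t = (11.00 − 0.011)/0.01 = 1100 days (vs. the pure-advection estimate x/v = 1100 d).

1100 days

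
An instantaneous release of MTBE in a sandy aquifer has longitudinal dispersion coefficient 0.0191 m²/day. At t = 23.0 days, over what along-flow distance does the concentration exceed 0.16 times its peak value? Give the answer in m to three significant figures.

3.59 m

The plume is Gaussian with σ = √(2Dt) = √(2 × 0.0191 × 23.0) = 0.9373 m.
C/C_peak = exp(−Δx²/(2σ²)) = 0.16 ⇒ Δx = σ·√(−2 ln 0.16) = 0.9373 × 1.914 = 1.794 m.
Width = 2Δx = 3.59 m.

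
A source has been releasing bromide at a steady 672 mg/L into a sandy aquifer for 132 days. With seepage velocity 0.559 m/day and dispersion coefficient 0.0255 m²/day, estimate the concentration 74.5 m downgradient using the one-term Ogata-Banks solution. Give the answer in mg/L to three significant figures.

263 mg/L

For a continuous step input, C/C₀ ≈ ½·erfc((x−vt)/(2√(Dt))).
vt = 0.559 × 132 = 73.788 m and 2√(Dt) = 2√(0.0255 × 132) = 3.669 m.
Argument (x−vt)/(2√(Dt)) = (74.5 − 73.788)/3.669 = 0.1941; ½·erfc(0.1941) = 0.3919.
C = 672 × 0.3919 = 263 mg/L.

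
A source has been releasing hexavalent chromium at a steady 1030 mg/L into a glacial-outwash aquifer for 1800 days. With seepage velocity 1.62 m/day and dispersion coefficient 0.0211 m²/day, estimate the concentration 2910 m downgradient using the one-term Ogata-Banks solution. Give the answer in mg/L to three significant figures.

777 mg/L

For a continuous step input, C/C₀ ≈ ½·erfc((x−vt)/(2√(Dt))).
vt = 1.62 × 1800 = 2916 m and 2√(Dt) = 2√(0.0211 × 1800) = 12.33 m.
Argument (x−vt)/(2√(Dt)) = (2910 − 2916)/12.33 = -0.4866; ½·erfc(-0.4866) = 0.7543.
C = 1030 × 0.7543 = 777 mg/L.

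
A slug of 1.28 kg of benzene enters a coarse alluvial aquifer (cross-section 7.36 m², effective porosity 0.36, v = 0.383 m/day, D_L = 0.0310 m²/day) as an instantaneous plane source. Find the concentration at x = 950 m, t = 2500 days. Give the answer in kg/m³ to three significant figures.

0.0129 kg/m³

For an instantaneous plane source, C(x,t) = M/(n_e·A·√(4πDt)) · exp(−(x−vt)²/(4Dt)), with n_e·A the pore (flow) area.
Plume center vt = 0.383 × 2500 = 957.5 m, so the well at 950 m is 7.5 m upgradient of the peak.
√(4πDt) = 31.21 m, giving peak height M/(n_e·A·√(4πDt)) = 1.28/(0.36 × 7.36 × 31.21) = 0.01548 kg/m³.
(x−vt)²/(4Dt) = (-7.5)²/(4 × 0.0310 × 2500) = 0.1815; exp(−0.1815) = 0.8340.
C = 0.01548 × 0.8340 = 0.0129 kg/m³.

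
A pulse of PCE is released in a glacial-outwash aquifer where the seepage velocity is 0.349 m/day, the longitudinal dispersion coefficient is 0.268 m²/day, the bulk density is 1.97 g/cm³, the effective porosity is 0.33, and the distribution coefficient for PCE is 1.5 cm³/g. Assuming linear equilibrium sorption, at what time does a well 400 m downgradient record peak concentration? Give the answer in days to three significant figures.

Retardation factor R = 1 + ρ_b·K_d/n = 1 + 1.97 × 1.5/0.33 = 9.955.
Sorption retards both mechanisms: v_R = v/R = 0.03506 m/day, D_R = D/R = 0.02692 m²/day.
Peak time from v_R²t² + 2D_R t − x² = 0: t = (√(D_R² + v_R²x²) − D_R)/v_R².
√(D_R² + v_R²x²) = √(0.02692² + 0.03506² × 400²) = 14.02; v_R² = 0.001229.
t = (14.02 − 0.02692)/0.001229 = 11400 days.

11400 days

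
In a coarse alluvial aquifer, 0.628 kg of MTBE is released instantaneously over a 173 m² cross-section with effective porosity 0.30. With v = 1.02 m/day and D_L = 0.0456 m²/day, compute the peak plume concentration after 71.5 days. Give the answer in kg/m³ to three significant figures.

The peak of an instantaneous 1D plume sits at x = vt; there the Gaussian factor is 1 and C_max = M/(n_e·A·√(4πDt)), where n_e·A is the pore area the mass is dissolved in.
√(4πDt) = √(4π × 0.0456 × 71.5) = 6.401 m, so C_max = 0.628/(0.30 × 173 × 6.401) = 0.00189 kg/m³.

0.00189 kg/m³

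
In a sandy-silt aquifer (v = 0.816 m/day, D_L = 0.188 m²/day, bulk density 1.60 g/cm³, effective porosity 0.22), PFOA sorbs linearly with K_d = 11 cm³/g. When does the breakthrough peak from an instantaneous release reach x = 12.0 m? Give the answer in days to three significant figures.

Retardation factor R = 1 + ρ_b·K_d/n = 1 + 1.60 × 11/0.22 = 81.00.
Sorption retards both mechanisms: v_R = v/R = 0.01007 m/day, D_R = D/R = 0.002321 m²/day.
Peak time from v_R²t² + 2D_R t − x² = 0: t = (√(D_R² + v_R²x²) − D_R)/v_R².
√(D_R² + v_R²x²) = √(0.002321² + 0.01007² × 12.0²) = 0.1209; v_R² = 0.0001014.
t = (0.1209 − 0.002321)/0.0001014 = 1170 days.

1170 days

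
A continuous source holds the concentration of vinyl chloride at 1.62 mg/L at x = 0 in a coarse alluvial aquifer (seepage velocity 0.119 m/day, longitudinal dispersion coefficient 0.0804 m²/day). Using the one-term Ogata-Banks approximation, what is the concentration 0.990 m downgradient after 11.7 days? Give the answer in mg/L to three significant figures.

For a continuous step input, C/C₀ ≈ ½·erfc((x−vt)/(2√(Dt))).
vt = 0.119 × 11.7 = 1.3923 m and 2√(Dt) = 2√(0.0804 × 11.7) = 1.940 m.
Argument (x−vt)/(2√(Dt)) = (0.990 − 1.3923)/1.940 = -0.2074; ½·erfc(-0.2074) = 0.6154.
C = 1.62 × 0.6154 = 0.997 mg/L.

0.997 mg/L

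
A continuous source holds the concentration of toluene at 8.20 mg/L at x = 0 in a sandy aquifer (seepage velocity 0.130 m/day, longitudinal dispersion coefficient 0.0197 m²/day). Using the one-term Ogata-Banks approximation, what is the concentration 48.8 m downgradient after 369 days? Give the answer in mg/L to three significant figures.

3.39 mg/L

For a continuous step input, C/C₀ ≈ ½·erfc((x−vt)/(2√(Dt))).
vt = 0.130 × 369 = 47.97 m and 2√(Dt) = 2√(0.0197 × 369) = 5.392 m.
Argument (x−vt)/(2√(Dt)) = (48.8 − 47.97)/5.392 = 0.1539; ½·erfc(0.1539) = 0.4139.
C = 8.20 × 0.4139 = 3.39 mg/L.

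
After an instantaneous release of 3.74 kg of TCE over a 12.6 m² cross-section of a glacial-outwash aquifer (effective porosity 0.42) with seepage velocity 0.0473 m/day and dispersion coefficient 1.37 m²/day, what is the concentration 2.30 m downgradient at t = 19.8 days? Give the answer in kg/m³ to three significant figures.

For an instantaneous plane source, C(x,t) = M/(n_e·A·√(4πDt)) · exp(−(x−vt)²/(4Dt)), with n_e·A the pore (flow) area.
Plume center vt = 0.0473 × 19.8 = 0.93654 m, so the well at 2.30 m is 1.36346 m downgradient of the peak.
√(4πDt) = 18.46 m, giving peak height M/(n_e·A·√(4πDt)) = 3.74/(0.42 × 12.6 × 18.46) = 0.03828 kg/m³.
(x−vt)²/(4Dt) = (1.36346)²/(4 × 1.37 × 19.8) = 0.01713; exp(−0.01713) = 0.9830.
C = 0.03828 × 0.9830 = 0.0376 kg/m³.

0.0376 kg/m³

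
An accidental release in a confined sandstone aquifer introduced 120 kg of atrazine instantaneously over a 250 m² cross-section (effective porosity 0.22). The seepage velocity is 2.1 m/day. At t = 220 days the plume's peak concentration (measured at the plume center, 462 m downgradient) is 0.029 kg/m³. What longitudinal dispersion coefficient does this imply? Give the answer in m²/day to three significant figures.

2.05 m²/day

At the plume center C_max = M/(n_e·A·√(4πDt)), so D = M²/(4πt·(n_e·A·C_max)²).
n_e·A·C_max = 0.22 × 250 × 0.029 = 1.595 kg/m.
D = 120²/(4π × 220 × 1.595²) = 2.05 m²/day.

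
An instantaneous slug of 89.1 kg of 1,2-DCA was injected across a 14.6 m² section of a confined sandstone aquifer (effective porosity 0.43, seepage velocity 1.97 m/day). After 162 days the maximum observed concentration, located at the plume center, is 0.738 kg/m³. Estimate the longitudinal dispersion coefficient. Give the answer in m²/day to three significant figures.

At the plume center C_max = M/(n_e·A·√(4πDt)), so D = M²/(4πt·(n_e·A·C_max)²).
n_e·A·C_max = 0.43 × 14.6 × 0.738 = 4.633 kg/m.
D = 89.1²/(4π × 162 × 4.633²) = 0.182 m²/day.

0.182 m²/day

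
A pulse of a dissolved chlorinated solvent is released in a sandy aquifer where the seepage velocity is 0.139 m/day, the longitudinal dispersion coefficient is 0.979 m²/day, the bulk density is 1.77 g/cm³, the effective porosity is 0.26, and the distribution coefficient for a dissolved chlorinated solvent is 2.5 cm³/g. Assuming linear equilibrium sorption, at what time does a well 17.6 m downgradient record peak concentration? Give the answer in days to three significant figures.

1540 days

Retardation factor R = 1 + ρ_b·K_d/n = 1 + 1.77 × 2.5/0.26 = 18.02.
Sorption retards both mechanisms: v_R = v/R = 0.007714 m/day, D_R = D/R = 0.05433 m²/day.
Peak time from v_R²t² + 2D_R t − x² = 0: t = (√(D_R² + v_R²x²) − D_R)/v_R².
√(D_R² + v_R²x²) = √(0.05433² + 0.007714² × 17.6²) = 0.1462; v_R² = 5.951e-05.
t = (0.1462 − 0.05433)/5.951e-05 = 1540 days.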